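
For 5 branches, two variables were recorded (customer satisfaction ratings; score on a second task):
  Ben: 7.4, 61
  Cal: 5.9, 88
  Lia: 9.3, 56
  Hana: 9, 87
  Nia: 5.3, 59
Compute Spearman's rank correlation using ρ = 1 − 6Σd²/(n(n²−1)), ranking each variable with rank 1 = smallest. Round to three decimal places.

-0.300

Ranks of variable 1: 3, 2, 5, 4, 1
Ranks of variable 2: 3, 5, 1, 4, 2
d = r₁ − r₂: 0, -3, 4, 0, -1
d²: 0, 9, 16, 0, 1; Σd² = 26
ρ = 1 − 6·26/(5·24) = 1 − 156/120 = -0.300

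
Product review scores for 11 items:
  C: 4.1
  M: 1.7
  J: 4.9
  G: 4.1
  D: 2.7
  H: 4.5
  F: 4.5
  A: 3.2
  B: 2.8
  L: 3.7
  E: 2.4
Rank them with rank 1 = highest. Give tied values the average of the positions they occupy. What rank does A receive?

Sorted (descending): 4.9, 4.5, 4.5, 4.1, 4.1, 3.7, 3.2, 2.8, 2.7, 2.4, 1.7
The 2 values of 4.5 occupy positions 2–3 → average rank (2+3)/2 = 2.5.
The 2 values of 4.1 occupy positions 4–5 → average rank (4+5)/2 = 4.5.
A has value 3.2 → rank 7.

7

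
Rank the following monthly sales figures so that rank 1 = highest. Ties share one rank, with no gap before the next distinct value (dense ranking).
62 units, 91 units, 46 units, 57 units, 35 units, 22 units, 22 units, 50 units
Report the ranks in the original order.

Sorted (descending): 91, 62, 57, 50, 46, 35, 22, 22
The 2 values of 22 share dense rank 7.
Remaining distinct values take the next consecutive integers.

2, 1, 5, 3, 6, 7, 7, 4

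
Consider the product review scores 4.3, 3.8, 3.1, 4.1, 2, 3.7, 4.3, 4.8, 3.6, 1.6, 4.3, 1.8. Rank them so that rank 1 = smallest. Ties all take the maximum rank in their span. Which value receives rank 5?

3.6

Sorted (ascending): 1.6, 1.8, 2, 3.1, 3.6, 3.7, 3.8, 4.1, 4.3, 4.3, 4.3, 4.8
The 3 values of 4.3 occupy positions 9–11 → each gets rank 11.
Rank 5 → value 3.6.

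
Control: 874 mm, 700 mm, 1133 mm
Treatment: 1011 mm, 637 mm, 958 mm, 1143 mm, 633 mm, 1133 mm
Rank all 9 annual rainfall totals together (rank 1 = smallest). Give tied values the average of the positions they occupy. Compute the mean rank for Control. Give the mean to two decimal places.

Sorted (ascending): 633, 637, 700, 874, 958, 1011, 1133, 1133, 1143
The 2 values of 1133 occupy positions 7–8 → average rank (7+8)/2 = 7.5.
Control values → pooled ranks: 874→4, 700→3, 1133→7.5
Mean rank = (4 + 3 + 7.5) / 3 = 4.83

4.83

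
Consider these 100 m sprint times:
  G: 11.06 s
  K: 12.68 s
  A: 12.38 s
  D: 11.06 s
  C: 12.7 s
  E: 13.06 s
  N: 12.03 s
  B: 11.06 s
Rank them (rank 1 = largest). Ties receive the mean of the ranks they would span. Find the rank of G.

Sorted (descending): 13.06, 12.7, 12.68, 12.38, 12.03, 11.06, 11.06, 11.06
The 3 values of 11.06 occupy positions 6–8 → average rank 7.
G has value 11.06 s → rank 7.

7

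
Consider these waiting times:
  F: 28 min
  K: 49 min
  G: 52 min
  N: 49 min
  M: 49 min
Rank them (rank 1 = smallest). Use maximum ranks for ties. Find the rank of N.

4

Sorted (ascending): 28, 49, 49, 49, 52
The 3 values of 49 occupy positions 2–4 → each gets rank 4.
N has value 49 min → rank 4.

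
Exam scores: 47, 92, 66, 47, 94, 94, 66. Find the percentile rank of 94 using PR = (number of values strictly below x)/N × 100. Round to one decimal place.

71.4

N = 7.
Strictly below 94: 5. Equal to 94: 2.
PR = 5/7 × 100 = 71.4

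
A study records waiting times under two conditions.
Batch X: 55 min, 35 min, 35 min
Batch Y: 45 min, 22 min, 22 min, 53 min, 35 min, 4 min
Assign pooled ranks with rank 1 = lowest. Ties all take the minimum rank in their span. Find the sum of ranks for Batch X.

Sorted (ascending): 4, 22, 22, 35, 35, 35, 45, 53, 55
The 2 values of 22 occupy positions 2–3 → each gets rank 2.
The 3 values of 35 occupy positions 4–6 → each gets rank 4.
Batch X values → pooled ranks: 55→9, 35→4, 35→4
Rank sum = 9 + 4 + 4 = 17

17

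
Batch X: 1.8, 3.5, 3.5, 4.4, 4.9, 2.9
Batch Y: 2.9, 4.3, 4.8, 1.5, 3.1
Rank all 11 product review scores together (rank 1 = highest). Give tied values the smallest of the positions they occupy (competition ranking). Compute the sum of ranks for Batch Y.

Sorted (descending): 4.9, 4.8, 4.4, 4.3, 3.5, 3.5, 3.1, 2.9, 2.9, 1.8, 1.5
The 2 values of 3.5 occupy positions 5–6 → each gets rank 5.
The 2 values of 2.9 occupy positions 8–9 → each gets rank 8.
Batch Y values → pooled ranks: 2.9→8, 4.3→4, 4.8→2, 1.5→11, 3.1→7
Rank sum = 8 + 4 + 2 + 11 + 7 = 32

32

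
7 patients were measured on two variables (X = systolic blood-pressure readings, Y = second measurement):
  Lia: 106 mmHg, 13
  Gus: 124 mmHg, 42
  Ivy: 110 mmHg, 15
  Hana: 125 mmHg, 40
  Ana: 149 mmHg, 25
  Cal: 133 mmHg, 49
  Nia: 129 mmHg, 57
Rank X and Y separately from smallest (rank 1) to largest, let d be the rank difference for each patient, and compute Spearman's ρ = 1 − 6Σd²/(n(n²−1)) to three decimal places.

Ranks of variable 1: 1, 3, 2, 4, 7, 6, 5
Ranks of variable 2: 1, 5, 2, 4, 3, 6, 7
d = r₁ − r₂: 0, -2, 0, 0, 4, 0, -2
d²: 0, 4, 0, 0, 16, 0, 4; Σd² = 24
ρ = 1 − 6·24/(7·48) = 1 − 144/336 = 0.571

0.571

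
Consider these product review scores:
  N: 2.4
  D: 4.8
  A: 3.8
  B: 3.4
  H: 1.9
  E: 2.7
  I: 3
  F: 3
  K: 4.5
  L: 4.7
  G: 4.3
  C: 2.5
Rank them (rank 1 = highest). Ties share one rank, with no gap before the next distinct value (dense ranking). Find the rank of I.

7

Sorted (descending): 4.8, 4.7, 4.5, 4.3, 3.8, 3.4, 3, 3, 2.7, 2.5, 2.4, 1.9
The 2 values of 3 share dense rank 7.
Remaining distinct values take the next consecutive integers.
I has value 3 → rank 7.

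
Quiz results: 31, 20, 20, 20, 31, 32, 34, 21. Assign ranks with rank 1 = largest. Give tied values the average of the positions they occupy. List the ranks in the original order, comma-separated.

3.5, 7, 7, 7, 3.5, 2, 1, 5

Sorted (descending): 34, 32, 31, 31, 21, 20, 20, 20
The 2 values of 31 occupy positions 3–4 → average rank (3+4)/2 = 3.5.
The 3 values of 20 occupy positions 6–8 → average rank 7.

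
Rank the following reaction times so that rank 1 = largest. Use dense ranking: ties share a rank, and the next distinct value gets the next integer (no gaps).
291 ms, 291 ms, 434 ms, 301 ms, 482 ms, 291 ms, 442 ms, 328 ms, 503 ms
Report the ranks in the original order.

Sorted (descending): 503, 482, 442, 434, 328, 301, 291, 291, 291
The 3 values of 291 share dense rank 7.
Remaining distinct values take the next consecutive integers.

7, 7, 4, 6, 2, 7, 3, 5, 1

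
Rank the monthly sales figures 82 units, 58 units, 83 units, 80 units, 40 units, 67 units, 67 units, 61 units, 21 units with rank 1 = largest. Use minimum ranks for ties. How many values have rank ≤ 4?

Sorted (descending): 83, 82, 80, 67, 67, 61, 58, 40, 21
The 2 values of 67 occupy positions 4–5 → each gets rank 4.
Ranks ≤ 4: {1, 2, 3, 4, 4} → 5 values.

5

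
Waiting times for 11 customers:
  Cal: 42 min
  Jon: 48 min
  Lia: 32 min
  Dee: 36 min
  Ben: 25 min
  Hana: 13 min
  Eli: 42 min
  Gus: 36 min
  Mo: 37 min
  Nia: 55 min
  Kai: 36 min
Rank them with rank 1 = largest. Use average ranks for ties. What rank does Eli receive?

3.5

Sorted (descending): 55, 48, 42, 42, 37, 36, 36, 36, 32, 25, 13
The 2 values of 42 occupy positions 3–4 → average rank (3+4)/2 = 3.5.
The 3 values of 36 occupy positions 6–8 → average rank 7.
Eli has value 42 min → rank 3.5.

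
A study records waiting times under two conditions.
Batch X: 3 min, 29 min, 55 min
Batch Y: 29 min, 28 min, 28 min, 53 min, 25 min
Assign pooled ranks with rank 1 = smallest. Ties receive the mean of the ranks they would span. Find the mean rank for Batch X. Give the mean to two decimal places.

Sorted (ascending): 3, 25, 28, 28, 29, 29, 53, 55
The 2 values of 28 occupy positions 3–4 → average rank (3+4)/2 = 3.5.
The 2 values of 29 occupy positions 5–6 → average rank (5+6)/2 = 5.5.
Batch X values → pooled ranks: 3→1, 29→5.5, 55→8
Mean rank = (1 + 5.5 + 8) / 3 = 4.83

4.83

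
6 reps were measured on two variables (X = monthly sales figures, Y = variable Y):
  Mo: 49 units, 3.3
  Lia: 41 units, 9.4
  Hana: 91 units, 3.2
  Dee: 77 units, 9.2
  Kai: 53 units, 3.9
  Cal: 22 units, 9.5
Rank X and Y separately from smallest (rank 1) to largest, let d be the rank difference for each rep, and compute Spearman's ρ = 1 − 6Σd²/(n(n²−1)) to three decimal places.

Ranks of variable 1: 3, 2, 6, 5, 4, 1
Ranks of variable 2: 2, 5, 1, 4, 3, 6
d = r₁ − r₂: 1, -3, 5, 1, 1, -5
d²: 1, 9, 25, 1, 1, 25; Σd² = 62
ρ = 1 − 6·62/(6·35) = 1 − 372/210 = -0.771

-0.771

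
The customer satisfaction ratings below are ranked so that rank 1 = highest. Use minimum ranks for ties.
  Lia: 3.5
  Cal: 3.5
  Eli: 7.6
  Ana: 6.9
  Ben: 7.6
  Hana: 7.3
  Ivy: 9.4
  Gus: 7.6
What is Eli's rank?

Sorted (descending): 9.4, 7.6, 7.6, 7.6, 7.3, 6.9, 3.5, 3.5
The 3 values of 7.6 occupy positions 2–4 → each gets rank 2.
The 2 values of 3.5 occupy positions 7–8 → each gets rank 7.
Eli has value 7.6 → rank 2.

2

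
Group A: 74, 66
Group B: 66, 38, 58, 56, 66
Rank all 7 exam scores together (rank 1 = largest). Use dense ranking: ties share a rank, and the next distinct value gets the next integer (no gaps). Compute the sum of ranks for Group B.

Sorted (descending): 74, 66, 66, 66, 58, 56, 38
The 3 values of 66 share dense rank 2.
Remaining distinct values take the next consecutive integers.
Group B values → pooled ranks: 66→2, 38→5, 58→3, 56→4, 66→2
Rank sum = 2 + 5 + 3 + 4 + 2 = 16

16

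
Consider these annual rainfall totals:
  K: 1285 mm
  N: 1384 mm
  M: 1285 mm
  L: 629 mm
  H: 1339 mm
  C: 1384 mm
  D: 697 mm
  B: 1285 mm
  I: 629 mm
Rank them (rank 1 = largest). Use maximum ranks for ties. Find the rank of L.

Sorted (descending): 1384, 1384, 1339, 1285, 1285, 1285, 697, 629, 629
The 2 values of 1384 occupy positions 1–2 → each gets rank 2.
The 3 values of 1285 occupy positions 4–6 → each gets rank 6.
The 2 values of 629 occupy positions 8–9 → each gets rank 9.
L has value 629 mm → rank 9.

9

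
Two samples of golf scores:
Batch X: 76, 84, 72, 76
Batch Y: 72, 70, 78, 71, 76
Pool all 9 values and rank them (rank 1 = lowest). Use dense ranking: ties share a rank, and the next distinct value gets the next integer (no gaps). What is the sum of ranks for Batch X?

Sorted (ascending): 70, 71, 72, 72, 76, 76, 76, 78, 84
The 2 values of 72 share dense rank 3.
The 3 values of 76 share dense rank 4.
Remaining distinct values take the next consecutive integers.
Batch X values → pooled ranks: 76→4, 84→6, 72→3, 76→4
Rank sum = 4 + 6 + 3 + 4 = 17

17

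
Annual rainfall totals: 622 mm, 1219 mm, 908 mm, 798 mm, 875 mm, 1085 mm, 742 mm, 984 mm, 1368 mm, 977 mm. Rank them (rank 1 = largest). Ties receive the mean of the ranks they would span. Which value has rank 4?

Sorted (descending): 1368, 1219, 1085, 984, 977, 908, 875, 798, 742, 622
No ties — each value takes its position as its rank.
Rank 4 → value 984.

984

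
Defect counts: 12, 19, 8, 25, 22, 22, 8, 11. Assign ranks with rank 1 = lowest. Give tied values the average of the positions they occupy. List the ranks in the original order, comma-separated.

Sorted (ascending): 8, 8, 11, 12, 19, 22, 22, 25
The 2 values of 8 occupy positions 1–2 → average rank (1+2)/2 = 1.5.
The 2 values of 22 occupy positions 6–7 → average rank (6+7)/2 = 6.5.

4, 5, 1.5, 8, 6.5, 6.5, 1.5, 3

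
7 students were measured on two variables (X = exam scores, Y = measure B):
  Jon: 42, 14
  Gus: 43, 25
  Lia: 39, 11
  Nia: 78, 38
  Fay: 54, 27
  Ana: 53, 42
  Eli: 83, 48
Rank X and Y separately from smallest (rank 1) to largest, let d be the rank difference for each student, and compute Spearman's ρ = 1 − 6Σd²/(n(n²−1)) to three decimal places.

Ranks of variable 1: 2, 3, 1, 6, 5, 4, 7
Ranks of variable 2: 2, 3, 1, 5, 4, 6, 7
d = r₁ − r₂: 0, 0, 0, 1, 1, -2, 0
d²: 0, 0, 0, 1, 1, 4, 0; Σd² = 6
ρ = 1 − 6·6/(7·48) = 1 − 36/336 = 0.893

0.893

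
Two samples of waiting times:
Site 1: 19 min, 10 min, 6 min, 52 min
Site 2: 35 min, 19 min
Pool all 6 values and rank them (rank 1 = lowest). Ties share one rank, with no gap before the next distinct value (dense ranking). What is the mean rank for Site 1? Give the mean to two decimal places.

2.75

Sorted (ascending): 6, 10, 19, 19, 35, 52
The 2 values of 19 share dense rank 3.
Remaining distinct values take the next consecutive integers.
Site 1 values → pooled ranks: 19→3, 10→2, 6→1, 52→5
Mean rank = (3 + 2 + 1 + 5) / 4 = 2.75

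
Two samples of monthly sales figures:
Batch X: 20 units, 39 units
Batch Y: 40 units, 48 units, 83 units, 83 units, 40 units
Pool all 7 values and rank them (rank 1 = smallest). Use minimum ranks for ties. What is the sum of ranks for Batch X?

3

Sorted (ascending): 20, 39, 40, 40, 48, 83, 83
The 2 values of 40 occupy positions 3–4 → each gets rank 3.
The 2 values of 83 occupy positions 6–7 → each gets rank 6.
Batch X values → pooled ranks: 20→1, 39→2
Rank sum = 1 + 2 = 3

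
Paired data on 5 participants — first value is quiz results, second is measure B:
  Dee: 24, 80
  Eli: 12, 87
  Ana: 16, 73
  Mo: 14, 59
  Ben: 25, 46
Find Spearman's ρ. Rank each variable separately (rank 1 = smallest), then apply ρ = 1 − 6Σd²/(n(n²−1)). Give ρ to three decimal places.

-0.600

Ranks of variable 1: 4, 1, 3, 2, 5
Ranks of variable 2: 4, 5, 3, 2, 1
d = r₁ − r₂: 0, -4, 0, 0, 4
d²: 0, 16, 0, 0, 16; Σd² = 32
ρ = 1 − 6·32/(5·24) = 1 − 192/120 = -0.600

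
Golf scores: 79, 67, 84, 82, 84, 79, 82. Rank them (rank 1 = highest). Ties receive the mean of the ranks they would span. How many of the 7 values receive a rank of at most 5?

4

Sorted (descending): 84, 84, 82, 82, 79, 79, 67
The 2 values of 84 occupy positions 1–2 → average rank (1+2)/2 = 1.5.
The 2 values of 82 occupy positions 3–4 → average rank (3+4)/2 = 3.5.
The 2 values of 79 occupy positions 5–6 → average rank (5+6)/2 = 5.5.
Ranks ≤ 5: {1.5, 1.5, 3.5, 3.5} → 4 values.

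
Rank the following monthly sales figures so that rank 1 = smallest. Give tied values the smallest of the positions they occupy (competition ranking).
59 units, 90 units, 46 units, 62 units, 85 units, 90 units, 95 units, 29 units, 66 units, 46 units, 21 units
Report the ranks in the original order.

5, 9, 3, 6, 8, 9, 11, 2, 7, 3, 1

Sorted (ascending): 21, 29, 46, 46, 59, 62, 66, 85, 90, 90, 95
The 2 values of 46 occupy positions 3–4 → each gets rank 3.
The 2 values of 90 occupy positions 9–10 → each gets rank 9.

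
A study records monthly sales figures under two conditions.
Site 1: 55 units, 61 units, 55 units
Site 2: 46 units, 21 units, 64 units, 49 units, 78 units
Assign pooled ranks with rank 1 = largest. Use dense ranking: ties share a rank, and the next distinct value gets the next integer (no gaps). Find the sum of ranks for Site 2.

21

Sorted (descending): 78, 64, 61, 55, 55, 49, 46, 21
The 2 values of 55 share dense rank 4.
Remaining distinct values take the next consecutive integers.
Site 2 values → pooled ranks: 46→6, 21→7, 64→2, 49→5, 78→1
Rank sum = 6 + 7 + 2 + 5 + 1 = 21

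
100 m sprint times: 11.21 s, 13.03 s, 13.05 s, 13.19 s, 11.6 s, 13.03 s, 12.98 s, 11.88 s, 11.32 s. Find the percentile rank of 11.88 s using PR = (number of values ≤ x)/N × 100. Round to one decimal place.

N = 9.
Strictly below 11.88: 3. Equal to 11.88: 1.
PR = 4/9 × 100 = 44.4

44.4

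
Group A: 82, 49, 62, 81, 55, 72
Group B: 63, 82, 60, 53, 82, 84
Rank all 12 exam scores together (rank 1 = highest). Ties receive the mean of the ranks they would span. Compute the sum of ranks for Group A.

Sorted (descending): 84, 82, 82, 82, 81, 72, 63, 62, 60, 55, 53, 49
The 3 values of 82 occupy positions 2–4 → average rank 3.
Group A values → pooled ranks: 82→3, 49→12, 62→8, 81→5, 55→10, 72→6
Rank sum = 3 + 12 + 8 + 5 + 10 + 6 = 44

44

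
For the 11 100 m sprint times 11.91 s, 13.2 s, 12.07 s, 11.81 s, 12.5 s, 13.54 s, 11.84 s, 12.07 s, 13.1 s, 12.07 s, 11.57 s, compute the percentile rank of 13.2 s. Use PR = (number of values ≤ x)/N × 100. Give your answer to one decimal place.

N = 11.
Strictly below 13.2: 9. Equal to 13.2: 1.
PR = 10/11 × 100 = 90.9

90.9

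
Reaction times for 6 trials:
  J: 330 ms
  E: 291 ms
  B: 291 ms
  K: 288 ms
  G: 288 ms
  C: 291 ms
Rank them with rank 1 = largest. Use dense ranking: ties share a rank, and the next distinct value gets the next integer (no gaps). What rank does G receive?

Sorted (descending): 330, 291, 291, 291, 288, 288
The 3 values of 291 share dense rank 2.
The 2 values of 288 share dense rank 3.
Remaining distinct values take the next consecutive integers.
G has value 288 ms → rank 3.

3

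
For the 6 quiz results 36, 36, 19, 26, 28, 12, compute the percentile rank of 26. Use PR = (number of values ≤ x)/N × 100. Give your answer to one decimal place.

N = 6.
Strictly below 26: 2. Equal to 26: 1.
PR = 3/6 × 100 = 50.0

50.0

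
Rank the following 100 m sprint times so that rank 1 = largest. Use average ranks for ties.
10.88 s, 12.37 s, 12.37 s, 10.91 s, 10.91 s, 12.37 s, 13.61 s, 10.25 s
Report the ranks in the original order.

7, 3, 3, 5.5, 5.5, 3, 1, 8

Sorted (descending): 13.61, 12.37, 12.37, 12.37, 10.91, 10.91, 10.88, 10.25
The 3 values of 12.37 occupy positions 2–4 → average rank 3.
The 2 values of 10.91 occupy positions 5–6 → average rank (5+6)/2 = 5.5.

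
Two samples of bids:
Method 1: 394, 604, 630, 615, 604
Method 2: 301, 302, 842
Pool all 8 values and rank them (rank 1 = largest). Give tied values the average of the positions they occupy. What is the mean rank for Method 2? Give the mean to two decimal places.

Sorted (descending): 842, 630, 615, 604, 604, 394, 302, 301
The 2 values of 604 occupy positions 4–5 → average rank (4+5)/2 = 4.5.
Method 2 values → pooled ranks: 301→8, 302→7, 842→1
Mean rank = (8 + 7 + 1) / 3 = 5.33

5.33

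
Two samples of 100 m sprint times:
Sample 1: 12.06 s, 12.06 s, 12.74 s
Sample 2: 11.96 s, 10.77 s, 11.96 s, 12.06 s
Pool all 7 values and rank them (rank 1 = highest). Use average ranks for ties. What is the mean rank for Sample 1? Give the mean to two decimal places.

Sorted (descending): 12.74, 12.06, 12.06, 12.06, 11.96, 11.96, 10.77
The 3 values of 12.06 occupy positions 2–4 → average rank 3.
The 2 values of 11.96 occupy positions 5–6 → average rank (5+6)/2 = 5.5.
Sample 1 values → pooled ranks: 12.06→3, 12.06→3, 12.74→1
Mean rank = (3 + 3 + 1) / 3 = 2.33

2.33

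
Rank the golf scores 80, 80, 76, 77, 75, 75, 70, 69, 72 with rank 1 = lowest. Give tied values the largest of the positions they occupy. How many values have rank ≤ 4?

Sorted (ascending): 69, 70, 72, 75, 75, 76, 77, 80, 80
The 2 values of 75 occupy positions 4–5 → each gets rank 5.
The 2 values of 80 occupy positions 8–9 → each gets rank 9.
Ranks ≤ 4: {1, 2, 3} → 3 values.

3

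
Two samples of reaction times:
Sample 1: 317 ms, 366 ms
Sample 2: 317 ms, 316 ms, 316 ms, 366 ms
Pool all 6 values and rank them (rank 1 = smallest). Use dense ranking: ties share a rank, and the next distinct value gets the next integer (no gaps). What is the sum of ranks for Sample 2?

7

Sorted (ascending): 316, 316, 317, 317, 366, 366
The 2 values of 316 share dense rank 1.
The 2 values of 317 share dense rank 2.
The 2 values of 366 share dense rank 3.
Sample 2 values → pooled ranks: 317→2, 316→1, 316→1, 366→3
Rank sum = 2 + 1 + 1 + 3 = 7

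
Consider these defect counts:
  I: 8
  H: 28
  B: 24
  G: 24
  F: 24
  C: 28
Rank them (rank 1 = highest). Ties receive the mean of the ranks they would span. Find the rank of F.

4

Sorted (descending): 28, 28, 24, 24, 24, 8
The 2 values of 28 occupy positions 1–2 → average rank (1+2)/2 = 1.5.
The 3 values of 24 occupy positions 3–5 → average rank 4.
F has value 24 → rank 4.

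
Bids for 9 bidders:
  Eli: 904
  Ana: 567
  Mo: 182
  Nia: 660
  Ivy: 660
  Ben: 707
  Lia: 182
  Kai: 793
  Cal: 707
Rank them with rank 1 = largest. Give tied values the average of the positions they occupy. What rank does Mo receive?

8.5

Sorted (descending): 904, 793, 707, 707, 660, 660, 567, 182, 182
The 2 values of 707 occupy positions 3–4 → average rank (3+4)/2 = 3.5.
The 2 values of 660 occupy positions 5–6 → average rank (5+6)/2 = 5.5.
The 2 values of 182 occupy positions 8–9 → average rank (8+9)/2 = 8.5.
Mo has value 182 → rank 8.5.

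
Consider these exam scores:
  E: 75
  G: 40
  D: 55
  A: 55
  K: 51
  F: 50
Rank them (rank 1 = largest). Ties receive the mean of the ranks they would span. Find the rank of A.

Sorted (descending): 75, 55, 55, 51, 50, 40
The 2 values of 55 occupy positions 2–3 → average rank (2+3)/2 = 2.5.
A has value 55 → rank 2.5.

2.5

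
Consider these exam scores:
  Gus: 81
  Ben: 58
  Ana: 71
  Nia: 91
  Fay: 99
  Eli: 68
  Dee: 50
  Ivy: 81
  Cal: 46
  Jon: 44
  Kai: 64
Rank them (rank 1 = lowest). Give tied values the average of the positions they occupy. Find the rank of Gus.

Sorted (ascending): 44, 46, 50, 58, 64, 68, 71, 81, 81, 91, 99
The 2 values of 81 occupy positions 8–9 → average rank (8+9)/2 = 8.5.
Gus has value 81 → rank 8.5.

8.5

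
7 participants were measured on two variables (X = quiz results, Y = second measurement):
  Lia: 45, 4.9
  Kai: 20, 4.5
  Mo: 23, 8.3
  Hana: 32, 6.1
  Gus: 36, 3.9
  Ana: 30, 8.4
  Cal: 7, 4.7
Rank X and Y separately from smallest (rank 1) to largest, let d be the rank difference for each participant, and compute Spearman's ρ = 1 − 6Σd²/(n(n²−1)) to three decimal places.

0.000

Ranks of variable 1: 7, 2, 3, 5, 6, 4, 1
Ranks of variable 2: 4, 2, 6, 5, 1, 7, 3
d = r₁ − r₂: 3, 0, -3, 0, 5, -3, -2
d²: 9, 0, 9, 0, 25, 9, 4; Σd² = 56
ρ = 1 − 6·56/(7·48) = 1 − 336/336 = 0.000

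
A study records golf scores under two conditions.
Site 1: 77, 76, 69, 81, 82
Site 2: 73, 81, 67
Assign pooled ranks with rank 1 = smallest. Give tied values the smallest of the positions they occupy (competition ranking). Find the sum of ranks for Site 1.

25

Sorted (ascending): 67, 69, 73, 76, 77, 81, 81, 82
The 2 values of 81 occupy positions 6–7 → each gets rank 6.
Site 1 values → pooled ranks: 77→5, 76→4, 69→2, 81→6, 82→8
Rank sum = 5 + 4 + 2 + 6 + 8 = 25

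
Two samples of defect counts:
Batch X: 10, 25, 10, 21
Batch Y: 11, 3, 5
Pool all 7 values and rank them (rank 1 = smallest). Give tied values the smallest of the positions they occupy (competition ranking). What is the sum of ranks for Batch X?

Sorted (ascending): 3, 5, 10, 10, 11, 21, 25
The 2 values of 10 occupy positions 3–4 → each gets rank 3.
Batch X values → pooled ranks: 10→3, 25→7, 10→3, 21→6
Rank sum = 3 + 7 + 3 + 6 = 19

19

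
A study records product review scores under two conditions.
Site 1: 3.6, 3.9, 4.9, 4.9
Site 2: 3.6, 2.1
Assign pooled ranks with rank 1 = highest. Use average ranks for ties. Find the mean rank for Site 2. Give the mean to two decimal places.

Sorted (descending): 4.9, 4.9, 3.9, 3.6, 3.6, 2.1
The 2 values of 4.9 occupy positions 1–2 → average rank (1+2)/2 = 1.5.
The 2 values of 3.6 occupy positions 4–5 → average rank (4+5)/2 = 4.5.
Site 2 values → pooled ranks: 3.6→4.5, 2.1→6
Mean rank = (4.5 + 6) / 2 = 5.25

5.25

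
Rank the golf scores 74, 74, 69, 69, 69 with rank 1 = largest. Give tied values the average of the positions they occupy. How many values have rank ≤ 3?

Sorted (descending): 74, 74, 69, 69, 69
The 2 values of 74 occupy positions 1–2 → average rank (1+2)/2 = 1.5.
The 3 values of 69 occupy positions 3–5 → average rank 4.
Ranks ≤ 3: {1.5, 1.5} → 2 values.

2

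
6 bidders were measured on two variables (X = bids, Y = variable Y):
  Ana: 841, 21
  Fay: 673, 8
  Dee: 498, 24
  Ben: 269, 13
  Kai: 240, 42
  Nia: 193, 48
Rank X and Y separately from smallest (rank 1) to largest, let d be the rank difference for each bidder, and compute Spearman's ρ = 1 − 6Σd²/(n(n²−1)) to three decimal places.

Ranks of variable 1: 6, 5, 4, 3, 2, 1
Ranks of variable 2: 3, 1, 4, 2, 5, 6
d = r₁ − r₂: 3, 4, 0, 1, -3, -5
d²: 9, 16, 0, 1, 9, 25; Σd² = 60
ρ = 1 − 6·60/(6·35) = 1 − 360/210 = -0.714

-0.714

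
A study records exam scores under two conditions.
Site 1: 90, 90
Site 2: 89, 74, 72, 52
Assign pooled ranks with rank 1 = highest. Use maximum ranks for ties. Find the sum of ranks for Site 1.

4

Sorted (descending): 90, 90, 89, 74, 72, 52
The 2 values of 90 occupy positions 1–2 → each gets rank 2.
Site 1 values → pooled ranks: 90→2, 90→2
Rank sum = 2 + 2 = 4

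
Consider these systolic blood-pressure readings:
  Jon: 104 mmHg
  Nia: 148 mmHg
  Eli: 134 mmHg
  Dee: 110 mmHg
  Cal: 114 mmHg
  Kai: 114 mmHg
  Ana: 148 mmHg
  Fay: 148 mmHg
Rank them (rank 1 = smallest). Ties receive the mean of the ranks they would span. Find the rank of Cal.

Sorted (ascending): 104, 110, 114, 114, 134, 148, 148, 148
The 2 values of 114 occupy positions 3–4 → average rank (3+4)/2 = 3.5.
The 3 values of 148 occupy positions 6–8 → average rank 7.
Cal has value 114 mmHg → rank 3.5.

3.5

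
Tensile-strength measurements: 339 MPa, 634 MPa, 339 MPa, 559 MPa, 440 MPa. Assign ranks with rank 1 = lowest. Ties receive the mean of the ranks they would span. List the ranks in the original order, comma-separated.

1.5, 5, 1.5, 4, 3

Sorted (ascending): 339, 339, 440, 559, 634
The 2 values of 339 occupy positions 1–2 → average rank (1+2)/2 = 1.5.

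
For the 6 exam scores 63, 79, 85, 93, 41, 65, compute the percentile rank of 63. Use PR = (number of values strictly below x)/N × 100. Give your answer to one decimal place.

N = 6.
Strictly below 63: 1. Equal to 63: 1.
PR = 1/6 × 100 = 16.7

16.7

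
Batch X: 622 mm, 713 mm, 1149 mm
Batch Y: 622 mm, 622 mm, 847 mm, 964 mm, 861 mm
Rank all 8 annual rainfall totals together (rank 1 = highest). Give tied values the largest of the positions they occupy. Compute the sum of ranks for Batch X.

14

Sorted (descending): 1149, 964, 861, 847, 713, 622, 622, 622
The 3 values of 622 occupy positions 6–8 → each gets rank 8.
Batch X values → pooled ranks: 622→8, 713→5, 1149→1
Rank sum = 8 + 5 + 1 = 14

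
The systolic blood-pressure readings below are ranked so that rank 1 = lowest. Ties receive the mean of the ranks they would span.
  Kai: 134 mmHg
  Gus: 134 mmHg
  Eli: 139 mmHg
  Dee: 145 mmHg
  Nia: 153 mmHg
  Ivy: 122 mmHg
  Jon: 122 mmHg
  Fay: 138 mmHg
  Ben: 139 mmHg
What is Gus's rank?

3.5

Sorted (ascending): 122, 122, 134, 134, 138, 139, 139, 145, 153
The 2 values of 122 occupy positions 1–2 → average rank (1+2)/2 = 1.5.
The 2 values of 134 occupy positions 3–4 → average rank (3+4)/2 = 3.5.
The 2 values of 139 occupy positions 6–7 → average rank (6+7)/2 = 6.5.
Gus has value 134 mmHg → rank 3.5.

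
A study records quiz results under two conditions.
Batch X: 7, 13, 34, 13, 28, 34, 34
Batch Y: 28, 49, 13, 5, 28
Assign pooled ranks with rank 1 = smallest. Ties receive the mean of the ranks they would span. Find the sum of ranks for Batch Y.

Sorted (ascending): 5, 7, 13, 13, 13, 28, 28, 28, 34, 34, 34, 49
The 3 values of 13 occupy positions 3–5 → average rank 4.
The 3 values of 28 occupy positions 6–8 → average rank 7.
The 3 values of 34 occupy positions 9–11 → average rank 10.
Batch Y values → pooled ranks: 28→7, 49→12, 13→4, 5→1, 28→7
Rank sum = 7 + 12 + 4 + 1 + 7 = 31

31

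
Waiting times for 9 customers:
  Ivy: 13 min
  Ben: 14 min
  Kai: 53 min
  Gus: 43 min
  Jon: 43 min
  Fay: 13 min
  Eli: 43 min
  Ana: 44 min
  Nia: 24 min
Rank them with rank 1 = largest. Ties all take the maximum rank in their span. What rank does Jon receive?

Sorted (descending): 53, 44, 43, 43, 43, 24, 14, 13, 13
The 3 values of 43 occupy positions 3–5 → each gets rank 5.
The 2 values of 13 occupy positions 8–9 → each gets rank 9.
Jon has value 43 min → rank 5.

5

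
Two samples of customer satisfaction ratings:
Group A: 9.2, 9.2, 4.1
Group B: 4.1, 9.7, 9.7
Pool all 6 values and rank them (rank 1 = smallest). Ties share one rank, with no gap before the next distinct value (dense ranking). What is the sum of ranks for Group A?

5

Sorted (ascending): 4.1, 4.1, 9.2, 9.2, 9.7, 9.7
The 2 values of 4.1 share dense rank 1.
The 2 values of 9.2 share dense rank 2.
The 2 values of 9.7 share dense rank 3.
Group A values → pooled ranks: 9.2→2, 9.2→2, 4.1→1
Rank sum = 2 + 2 + 1 = 5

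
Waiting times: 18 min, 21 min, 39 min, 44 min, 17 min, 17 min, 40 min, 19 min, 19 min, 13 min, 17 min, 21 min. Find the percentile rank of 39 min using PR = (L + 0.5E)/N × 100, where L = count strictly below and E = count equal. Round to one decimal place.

N = 12.
Strictly below 39: 9. Equal to 39: 1.
PR = (9 + 0.5·1)/12 × 100 = 79.2

79.2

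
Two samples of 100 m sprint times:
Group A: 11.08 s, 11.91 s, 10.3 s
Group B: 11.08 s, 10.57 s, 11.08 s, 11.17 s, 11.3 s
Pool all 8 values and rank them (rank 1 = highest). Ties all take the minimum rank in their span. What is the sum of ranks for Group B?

Sorted (descending): 11.91, 11.3, 11.17, 11.08, 11.08, 11.08, 10.57, 10.3
The 3 values of 11.08 occupy positions 4–6 → each gets rank 4.
Group B values → pooled ranks: 11.08→4, 10.57→7, 11.08→4, 11.17→3, 11.3→2
Rank sum = 4 + 7 + 4 + 3 + 2 = 20

20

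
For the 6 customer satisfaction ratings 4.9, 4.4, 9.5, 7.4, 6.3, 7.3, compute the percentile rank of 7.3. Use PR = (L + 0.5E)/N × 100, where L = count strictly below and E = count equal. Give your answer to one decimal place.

58.3

N = 6.
Strictly below 7.3: 3. Equal to 7.3: 1.
PR = (3 + 0.5·1)/6 × 100 = 58.3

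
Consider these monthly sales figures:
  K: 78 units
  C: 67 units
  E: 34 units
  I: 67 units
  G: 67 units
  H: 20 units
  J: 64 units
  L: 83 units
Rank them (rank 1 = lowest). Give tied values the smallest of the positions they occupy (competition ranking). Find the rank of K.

7

Sorted (ascending): 20, 34, 64, 67, 67, 67, 78, 83
The 3 values of 67 occupy positions 4–6 → each gets rank 4.
K has value 78 units → rank 7.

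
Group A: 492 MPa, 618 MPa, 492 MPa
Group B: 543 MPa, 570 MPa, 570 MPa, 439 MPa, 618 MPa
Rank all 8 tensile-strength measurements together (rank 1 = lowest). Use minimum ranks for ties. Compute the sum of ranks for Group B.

Sorted (ascending): 439, 492, 492, 543, 570, 570, 618, 618
The 2 values of 492 occupy positions 2–3 → each gets rank 2.
The 2 values of 570 occupy positions 5–6 → each gets rank 5.
The 2 values of 618 occupy positions 7–8 → each gets rank 7.
Group B values → pooled ranks: 543→4, 570→5, 570→5, 439→1, 618→7
Rank sum = 4 + 5 + 5 + 1 + 7 = 22

22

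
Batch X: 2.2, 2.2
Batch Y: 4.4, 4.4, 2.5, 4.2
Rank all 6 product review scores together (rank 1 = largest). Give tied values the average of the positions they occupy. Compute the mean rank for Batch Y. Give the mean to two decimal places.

Sorted (descending): 4.4, 4.4, 4.2, 2.5, 2.2, 2.2
The 2 values of 4.4 occupy positions 1–2 → average rank (1+2)/2 = 1.5.
The 2 values of 2.2 occupy positions 5–6 → average rank (5+6)/2 = 5.5.
Batch Y values → pooled ranks: 4.4→1.5, 4.4→1.5, 2.5→4, 4.2→3
Mean rank = (1.5 + 1.5 + 4 + 3) / 4 = 2.50

2.50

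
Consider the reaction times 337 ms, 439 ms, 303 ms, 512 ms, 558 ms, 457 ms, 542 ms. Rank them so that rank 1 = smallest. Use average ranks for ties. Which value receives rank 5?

512

Sorted (ascending): 303, 337, 439, 457, 512, 542, 558
No ties — each value takes its position as its rank.
Rank 5 → value 512.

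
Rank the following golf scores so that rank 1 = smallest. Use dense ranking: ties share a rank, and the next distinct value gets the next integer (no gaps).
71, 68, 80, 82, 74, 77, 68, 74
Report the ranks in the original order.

Sorted (ascending): 68, 68, 71, 74, 74, 77, 80, 82
The 2 values of 68 share dense rank 1.
The 2 values of 74 share dense rank 3.
Remaining distinct values take the next consecutive integers.

2, 1, 5, 6, 3, 4, 1, 3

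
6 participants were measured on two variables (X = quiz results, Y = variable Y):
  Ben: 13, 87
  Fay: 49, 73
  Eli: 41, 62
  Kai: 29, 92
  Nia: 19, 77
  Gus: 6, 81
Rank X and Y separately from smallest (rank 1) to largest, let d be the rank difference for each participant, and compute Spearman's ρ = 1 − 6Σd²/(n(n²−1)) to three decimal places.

Ranks of variable 1: 2, 6, 5, 4, 3, 1
Ranks of variable 2: 5, 2, 1, 6, 3, 4
d = r₁ − r₂: -3, 4, 4, -2, 0, -3
d²: 9, 16, 16, 4, 0, 9; Σd² = 54
ρ = 1 − 6·54/(6·35) = 1 − 324/210 = -0.543

-0.543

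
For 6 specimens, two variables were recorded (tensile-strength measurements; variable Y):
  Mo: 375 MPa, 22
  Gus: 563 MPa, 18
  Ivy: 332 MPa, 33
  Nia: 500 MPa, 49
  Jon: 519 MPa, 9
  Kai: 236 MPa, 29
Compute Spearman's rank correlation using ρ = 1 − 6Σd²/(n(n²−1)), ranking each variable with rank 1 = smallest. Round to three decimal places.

-0.543

Ranks of variable 1: 3, 6, 2, 4, 5, 1
Ranks of variable 2: 3, 2, 5, 6, 1, 4
d = r₁ − r₂: 0, 4, -3, -2, 4, -3
d²: 0, 16, 9, 4, 16, 9; Σd² = 54
ρ = 1 − 6·54/(6·35) = 1 − 324/210 = -0.543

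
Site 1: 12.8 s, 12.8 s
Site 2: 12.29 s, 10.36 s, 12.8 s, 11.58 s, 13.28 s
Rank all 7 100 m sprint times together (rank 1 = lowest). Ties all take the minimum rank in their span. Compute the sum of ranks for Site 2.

17

Sorted (ascending): 10.36, 11.58, 12.29, 12.8, 12.8, 12.8, 13.28
The 3 values of 12.8 occupy positions 4–6 → each gets rank 4.
Site 2 values → pooled ranks: 12.29→3, 10.36→1, 12.8→4, 11.58→2, 13.28→7
Rank sum = 3 + 1 + 4 + 2 + 7 = 17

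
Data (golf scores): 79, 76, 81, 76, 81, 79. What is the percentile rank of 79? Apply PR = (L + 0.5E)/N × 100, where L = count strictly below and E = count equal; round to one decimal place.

50.0

N = 6.
Strictly below 79: 2. Equal to 79: 2.
PR = (2 + 0.5·2)/6 × 100 = 50.0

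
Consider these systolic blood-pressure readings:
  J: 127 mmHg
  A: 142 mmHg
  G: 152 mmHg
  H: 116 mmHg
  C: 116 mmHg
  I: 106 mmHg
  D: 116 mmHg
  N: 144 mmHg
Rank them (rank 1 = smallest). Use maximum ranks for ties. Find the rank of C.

4

Sorted (ascending): 106, 116, 116, 116, 127, 142, 144, 152
The 3 values of 116 occupy positions 2–4 → each gets rank 4.
C has value 116 mmHg → rank 4.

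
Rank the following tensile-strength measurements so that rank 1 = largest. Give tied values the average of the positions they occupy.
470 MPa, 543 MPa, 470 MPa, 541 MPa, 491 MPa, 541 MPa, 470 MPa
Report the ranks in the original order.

Sorted (descending): 543, 541, 541, 491, 470, 470, 470
The 2 values of 541 occupy positions 2–3 → average rank (2+3)/2 = 2.5.
The 3 values of 470 occupy positions 5–7 → average rank 6.

6, 1, 6, 2.5, 4, 2.5, 6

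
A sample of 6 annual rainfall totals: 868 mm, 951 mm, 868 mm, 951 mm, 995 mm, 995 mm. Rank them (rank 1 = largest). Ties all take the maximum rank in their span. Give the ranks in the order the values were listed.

6, 4, 6, 4, 2, 2

Sorted (descending): 995, 995, 951, 951, 868, 868
The 2 values of 995 occupy positions 1–2 → each gets rank 2.
The 2 values of 951 occupy positions 3–4 → each gets rank 4.
The 2 values of 868 occupy positions 5–6 → each gets rank 6.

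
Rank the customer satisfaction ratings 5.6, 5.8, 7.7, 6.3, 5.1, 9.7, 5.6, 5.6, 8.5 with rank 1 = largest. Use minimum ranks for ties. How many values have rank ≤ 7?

Sorted (descending): 9.7, 8.5, 7.7, 6.3, 5.8, 5.6, 5.6, 5.6, 5.1
The 3 values of 5.6 occupy positions 6–8 → each gets rank 6.
Ranks ≤ 7: {1, 2, 3, 4, 5, 6, 6, 6} → 8 values.

8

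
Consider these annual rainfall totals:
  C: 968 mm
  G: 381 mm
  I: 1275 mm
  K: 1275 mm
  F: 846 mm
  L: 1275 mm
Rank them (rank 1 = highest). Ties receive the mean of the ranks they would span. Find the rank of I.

Sorted (descending): 1275, 1275, 1275, 968, 846, 381
The 3 values of 1275 occupy positions 1–3 → average rank 2.
I has value 1275 mm → rank 2.

2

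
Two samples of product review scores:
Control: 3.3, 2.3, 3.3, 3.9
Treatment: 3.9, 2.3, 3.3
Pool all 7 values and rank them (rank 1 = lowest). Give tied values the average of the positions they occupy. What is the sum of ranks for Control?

Sorted (ascending): 2.3, 2.3, 3.3, 3.3, 3.3, 3.9, 3.9
The 2 values of 2.3 occupy positions 1–2 → average rank (1+2)/2 = 1.5.
The 3 values of 3.3 occupy positions 3–5 → average rank 4.
The 2 values of 3.9 occupy positions 6–7 → average rank (6+7)/2 = 6.5.
Control values → pooled ranks: 3.3→4, 2.3→1.5, 3.3→4, 3.9→6.5
Rank sum = 4 + 1.5 + 4 + 6.5 = 16

16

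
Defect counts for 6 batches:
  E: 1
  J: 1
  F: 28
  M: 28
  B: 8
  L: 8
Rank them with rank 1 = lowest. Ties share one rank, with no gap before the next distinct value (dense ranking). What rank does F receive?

Sorted (ascending): 1, 1, 8, 8, 28, 28
The 2 values of 1 share dense rank 1.
The 2 values of 8 share dense rank 2.
The 2 values of 28 share dense rank 3.
F has value 28 → rank 3.

3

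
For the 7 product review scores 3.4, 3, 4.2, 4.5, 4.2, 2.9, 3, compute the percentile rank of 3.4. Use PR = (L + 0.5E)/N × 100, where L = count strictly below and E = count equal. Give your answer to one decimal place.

N = 7.
Strictly below 3.4: 3. Equal to 3.4: 1.
PR = (3 + 0.5·1)/7 × 100 = 50.0

50.0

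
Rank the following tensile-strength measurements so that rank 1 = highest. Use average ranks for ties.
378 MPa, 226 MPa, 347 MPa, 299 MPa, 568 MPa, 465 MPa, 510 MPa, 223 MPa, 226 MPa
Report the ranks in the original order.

Sorted (descending): 568, 510, 465, 378, 347, 299, 226, 226, 223
The 2 values of 226 occupy positions 7–8 → average rank (7+8)/2 = 7.5.

4, 7.5, 5, 6, 1, 3, 2, 9, 7.5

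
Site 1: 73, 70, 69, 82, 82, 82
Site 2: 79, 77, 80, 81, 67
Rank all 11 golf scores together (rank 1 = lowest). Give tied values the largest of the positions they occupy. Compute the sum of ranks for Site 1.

42

Sorted (ascending): 67, 69, 70, 73, 77, 79, 80, 81, 82, 82, 82
The 3 values of 82 occupy positions 9–11 → each gets rank 11.
Site 1 values → pooled ranks: 73→4, 70→3, 69→2, 82→11, 82→11, 82→11
Rank sum = 4 + 3 + 2 + 11 + 11 + 11 = 42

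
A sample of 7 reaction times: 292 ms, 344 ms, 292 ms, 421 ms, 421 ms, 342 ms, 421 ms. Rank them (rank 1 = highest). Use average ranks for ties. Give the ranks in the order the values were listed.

6.5, 4, 6.5, 2, 2, 5, 2

Sorted (descending): 421, 421, 421, 344, 342, 292, 292
The 3 values of 421 occupy positions 1–3 → average rank 2.
The 2 values of 292 occupy positions 6–7 → average rank (6+7)/2 = 6.5.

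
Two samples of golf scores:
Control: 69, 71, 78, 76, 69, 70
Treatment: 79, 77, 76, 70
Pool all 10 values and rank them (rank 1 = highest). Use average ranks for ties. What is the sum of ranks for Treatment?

16

Sorted (descending): 79, 78, 77, 76, 76, 71, 70, 70, 69, 69
The 2 values of 76 occupy positions 4–5 → average rank (4+5)/2 = 4.5.
The 2 values of 70 occupy positions 7–8 → average rank (7+8)/2 = 7.5.
The 2 values of 69 occupy positions 9–10 → average rank (9+10)/2 = 9.5.
Treatment values → pooled ranks: 79→1, 77→3, 76→4.5, 70→7.5
Rank sum = 1 + 3 + 4.5 + 7.5 = 16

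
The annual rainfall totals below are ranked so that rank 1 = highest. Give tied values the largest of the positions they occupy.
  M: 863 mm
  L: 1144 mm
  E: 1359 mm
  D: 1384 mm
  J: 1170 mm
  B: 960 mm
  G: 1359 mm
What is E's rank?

Sorted (descending): 1384, 1359, 1359, 1170, 1144, 960, 863
The 2 values of 1359 occupy positions 2–3 → each gets rank 3.
E has value 1359 mm → rank 3.

3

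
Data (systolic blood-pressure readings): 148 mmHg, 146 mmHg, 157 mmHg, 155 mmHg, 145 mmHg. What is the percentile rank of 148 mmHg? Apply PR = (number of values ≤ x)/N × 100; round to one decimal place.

60.0

N = 5.
Strictly below 148: 2. Equal to 148: 1.
PR = 3/5 × 100 = 60.0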